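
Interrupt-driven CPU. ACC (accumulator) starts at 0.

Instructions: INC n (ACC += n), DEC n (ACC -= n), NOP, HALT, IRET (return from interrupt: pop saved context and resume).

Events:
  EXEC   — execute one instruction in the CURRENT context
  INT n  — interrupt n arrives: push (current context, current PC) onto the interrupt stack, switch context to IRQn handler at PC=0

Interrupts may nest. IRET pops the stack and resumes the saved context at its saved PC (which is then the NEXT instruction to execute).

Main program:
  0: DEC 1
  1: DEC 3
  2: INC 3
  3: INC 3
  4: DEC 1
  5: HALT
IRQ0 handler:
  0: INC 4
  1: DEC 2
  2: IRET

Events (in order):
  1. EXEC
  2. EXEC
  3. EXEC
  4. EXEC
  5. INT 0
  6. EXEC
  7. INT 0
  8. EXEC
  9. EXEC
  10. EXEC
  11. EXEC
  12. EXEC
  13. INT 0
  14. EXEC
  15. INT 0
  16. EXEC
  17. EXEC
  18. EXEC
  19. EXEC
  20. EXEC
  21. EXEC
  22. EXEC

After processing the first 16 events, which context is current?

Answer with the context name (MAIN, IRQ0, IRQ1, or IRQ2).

Event 1 (EXEC): [MAIN] PC=0: DEC 1 -> ACC=-1
Event 2 (EXEC): [MAIN] PC=1: DEC 3 -> ACC=-4
Event 3 (EXEC): [MAIN] PC=2: INC 3 -> ACC=-1
Event 4 (EXEC): [MAIN] PC=3: INC 3 -> ACC=2
Event 5 (INT 0): INT 0 arrives: push (MAIN, PC=4), enter IRQ0 at PC=0 (depth now 1)
Event 6 (EXEC): [IRQ0] PC=0: INC 4 -> ACC=6
Event 7 (INT 0): INT 0 arrives: push (IRQ0, PC=1), enter IRQ0 at PC=0 (depth now 2)
Event 8 (EXEC): [IRQ0] PC=0: INC 4 -> ACC=10
Event 9 (EXEC): [IRQ0] PC=1: DEC 2 -> ACC=8
Event 10 (EXEC): [IRQ0] PC=2: IRET -> resume IRQ0 at PC=1 (depth now 1)
Event 11 (EXEC): [IRQ0] PC=1: DEC 2 -> ACC=6
Event 12 (EXEC): [IRQ0] PC=2: IRET -> resume MAIN at PC=4 (depth now 0)
Event 13 (INT 0): INT 0 arrives: push (MAIN, PC=4), enter IRQ0 at PC=0 (depth now 1)
Event 14 (EXEC): [IRQ0] PC=0: INC 4 -> ACC=10
Event 15 (INT 0): INT 0 arrives: push (IRQ0, PC=1), enter IRQ0 at PC=0 (depth now 2)
Event 16 (EXEC): [IRQ0] PC=0: INC 4 -> ACC=14

Answer: IRQ0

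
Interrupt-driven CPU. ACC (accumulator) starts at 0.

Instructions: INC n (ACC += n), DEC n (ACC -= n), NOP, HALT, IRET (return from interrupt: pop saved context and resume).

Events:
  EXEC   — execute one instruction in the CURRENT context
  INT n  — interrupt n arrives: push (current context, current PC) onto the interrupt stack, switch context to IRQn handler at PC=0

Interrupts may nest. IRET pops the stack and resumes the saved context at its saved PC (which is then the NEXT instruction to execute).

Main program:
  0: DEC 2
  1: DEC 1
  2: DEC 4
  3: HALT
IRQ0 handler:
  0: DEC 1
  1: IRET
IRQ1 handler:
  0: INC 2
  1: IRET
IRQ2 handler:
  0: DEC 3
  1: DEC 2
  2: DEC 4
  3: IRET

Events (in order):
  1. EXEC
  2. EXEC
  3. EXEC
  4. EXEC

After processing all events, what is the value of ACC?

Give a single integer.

Answer: -7

Derivation:
Event 1 (EXEC): [MAIN] PC=0: DEC 2 -> ACC=-2
Event 2 (EXEC): [MAIN] PC=1: DEC 1 -> ACC=-3
Event 3 (EXEC): [MAIN] PC=2: DEC 4 -> ACC=-7
Event 4 (EXEC): [MAIN] PC=3: HALT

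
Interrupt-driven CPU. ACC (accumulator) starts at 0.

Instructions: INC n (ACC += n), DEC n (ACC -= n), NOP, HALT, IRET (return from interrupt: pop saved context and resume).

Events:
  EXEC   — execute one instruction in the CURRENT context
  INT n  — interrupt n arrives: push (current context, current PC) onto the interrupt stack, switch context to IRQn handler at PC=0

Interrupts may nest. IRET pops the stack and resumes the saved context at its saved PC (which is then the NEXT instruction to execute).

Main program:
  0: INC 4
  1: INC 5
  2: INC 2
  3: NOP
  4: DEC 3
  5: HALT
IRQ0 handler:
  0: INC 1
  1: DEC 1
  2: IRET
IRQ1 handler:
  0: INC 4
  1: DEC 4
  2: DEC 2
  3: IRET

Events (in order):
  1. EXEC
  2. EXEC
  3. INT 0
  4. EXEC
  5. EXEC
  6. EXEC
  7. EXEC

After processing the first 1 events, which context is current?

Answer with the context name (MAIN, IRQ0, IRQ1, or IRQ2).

Event 1 (EXEC): [MAIN] PC=0: INC 4 -> ACC=4

Answer: MAIN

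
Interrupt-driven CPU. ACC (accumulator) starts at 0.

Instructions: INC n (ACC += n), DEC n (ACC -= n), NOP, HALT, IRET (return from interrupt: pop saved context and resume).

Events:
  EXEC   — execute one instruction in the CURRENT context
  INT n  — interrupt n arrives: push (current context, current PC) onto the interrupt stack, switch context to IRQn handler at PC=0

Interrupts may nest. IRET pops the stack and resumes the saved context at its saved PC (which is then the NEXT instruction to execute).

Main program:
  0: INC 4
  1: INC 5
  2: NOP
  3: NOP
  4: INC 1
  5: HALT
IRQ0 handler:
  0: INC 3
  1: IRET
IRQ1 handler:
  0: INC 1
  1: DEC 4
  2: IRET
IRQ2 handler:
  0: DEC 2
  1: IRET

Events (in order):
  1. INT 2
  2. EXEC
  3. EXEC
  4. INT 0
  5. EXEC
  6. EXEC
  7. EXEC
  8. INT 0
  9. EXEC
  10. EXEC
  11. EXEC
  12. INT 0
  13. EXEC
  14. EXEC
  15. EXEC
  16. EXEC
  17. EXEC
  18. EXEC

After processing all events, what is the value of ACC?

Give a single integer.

Answer: 17

Derivation:
Event 1 (INT 2): INT 2 arrives: push (MAIN, PC=0), enter IRQ2 at PC=0 (depth now 1)
Event 2 (EXEC): [IRQ2] PC=0: DEC 2 -> ACC=-2
Event 3 (EXEC): [IRQ2] PC=1: IRET -> resume MAIN at PC=0 (depth now 0)
Event 4 (INT 0): INT 0 arrives: push (MAIN, PC=0), enter IRQ0 at PC=0 (depth now 1)
Event 5 (EXEC): [IRQ0] PC=0: INC 3 -> ACC=1
Event 6 (EXEC): [IRQ0] PC=1: IRET -> resume MAIN at PC=0 (depth now 0)
Event 7 (EXEC): [MAIN] PC=0: INC 4 -> ACC=5
Event 8 (INT 0): INT 0 arrives: push (MAIN, PC=1), enter IRQ0 at PC=0 (depth now 1)
Event 9 (EXEC): [IRQ0] PC=0: INC 3 -> ACC=8
Event 10 (EXEC): [IRQ0] PC=1: IRET -> resume MAIN at PC=1 (depth now 0)
Event 11 (EXEC): [MAIN] PC=1: INC 5 -> ACC=13
Event 12 (INT 0): INT 0 arrives: push (MAIN, PC=2), enter IRQ0 at PC=0 (depth now 1)
Event 13 (EXEC): [IRQ0] PC=0: INC 3 -> ACC=16
Event 14 (EXEC): [IRQ0] PC=1: IRET -> resume MAIN at PC=2 (depth now 0)
Event 15 (EXEC): [MAIN] PC=2: NOP
Event 16 (EXEC): [MAIN] PC=3: NOP
Event 17 (EXEC): [MAIN] PC=4: INC 1 -> ACC=17
Event 18 (EXEC): [MAIN] PC=5: HALT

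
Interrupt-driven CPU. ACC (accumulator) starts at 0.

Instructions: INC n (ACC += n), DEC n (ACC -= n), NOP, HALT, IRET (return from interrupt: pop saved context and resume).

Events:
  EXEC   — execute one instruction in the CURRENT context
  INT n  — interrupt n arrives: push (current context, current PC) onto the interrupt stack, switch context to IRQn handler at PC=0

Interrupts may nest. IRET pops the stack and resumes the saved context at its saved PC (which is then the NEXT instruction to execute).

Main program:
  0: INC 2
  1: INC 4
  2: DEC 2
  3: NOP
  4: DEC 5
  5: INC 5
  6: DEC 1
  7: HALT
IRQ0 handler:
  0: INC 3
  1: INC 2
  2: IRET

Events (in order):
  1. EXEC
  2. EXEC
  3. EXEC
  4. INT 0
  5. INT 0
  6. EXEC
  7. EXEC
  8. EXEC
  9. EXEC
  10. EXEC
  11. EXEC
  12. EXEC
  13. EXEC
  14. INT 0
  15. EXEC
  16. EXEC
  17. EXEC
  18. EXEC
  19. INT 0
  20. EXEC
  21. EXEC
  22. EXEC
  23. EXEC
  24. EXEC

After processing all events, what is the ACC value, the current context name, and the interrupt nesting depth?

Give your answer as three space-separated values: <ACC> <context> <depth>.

Answer: 23 MAIN 0

Derivation:
Event 1 (EXEC): [MAIN] PC=0: INC 2 -> ACC=2
Event 2 (EXEC): [MAIN] PC=1: INC 4 -> ACC=6
Event 3 (EXEC): [MAIN] PC=2: DEC 2 -> ACC=4
Event 4 (INT 0): INT 0 arrives: push (MAIN, PC=3), enter IRQ0 at PC=0 (depth now 1)
Event 5 (INT 0): INT 0 arrives: push (IRQ0, PC=0), enter IRQ0 at PC=0 (depth now 2)
Event 6 (EXEC): [IRQ0] PC=0: INC 3 -> ACC=7
Event 7 (EXEC): [IRQ0] PC=1: INC 2 -> ACC=9
Event 8 (EXEC): [IRQ0] PC=2: IRET -> resume IRQ0 at PC=0 (depth now 1)
Event 9 (EXEC): [IRQ0] PC=0: INC 3 -> ACC=12
Event 10 (EXEC): [IRQ0] PC=1: INC 2 -> ACC=14
Event 11 (EXEC): [IRQ0] PC=2: IRET -> resume MAIN at PC=3 (depth now 0)
Event 12 (EXEC): [MAIN] PC=3: NOP
Event 13 (EXEC): [MAIN] PC=4: DEC 5 -> ACC=9
Event 14 (INT 0): INT 0 arrives: push (MAIN, PC=5), enter IRQ0 at PC=0 (depth now 1)
Event 15 (EXEC): [IRQ0] PC=0: INC 3 -> ACC=12
Event 16 (EXEC): [IRQ0] PC=1: INC 2 -> ACC=14
Event 17 (EXEC): [IRQ0] PC=2: IRET -> resume MAIN at PC=5 (depth now 0)
Event 18 (EXEC): [MAIN] PC=5: INC 5 -> ACC=19
Event 19 (INT 0): INT 0 arrives: push (MAIN, PC=6), enter IRQ0 at PC=0 (depth now 1)
Event 20 (EXEC): [IRQ0] PC=0: INC 3 -> ACC=22
Event 21 (EXEC): [IRQ0] PC=1: INC 2 -> ACC=24
Event 22 (EXEC): [IRQ0] PC=2: IRET -> resume MAIN at PC=6 (depth now 0)
Event 23 (EXEC): [MAIN] PC=6: DEC 1 -> ACC=23
Event 24 (EXEC): [MAIN] PC=7: HALT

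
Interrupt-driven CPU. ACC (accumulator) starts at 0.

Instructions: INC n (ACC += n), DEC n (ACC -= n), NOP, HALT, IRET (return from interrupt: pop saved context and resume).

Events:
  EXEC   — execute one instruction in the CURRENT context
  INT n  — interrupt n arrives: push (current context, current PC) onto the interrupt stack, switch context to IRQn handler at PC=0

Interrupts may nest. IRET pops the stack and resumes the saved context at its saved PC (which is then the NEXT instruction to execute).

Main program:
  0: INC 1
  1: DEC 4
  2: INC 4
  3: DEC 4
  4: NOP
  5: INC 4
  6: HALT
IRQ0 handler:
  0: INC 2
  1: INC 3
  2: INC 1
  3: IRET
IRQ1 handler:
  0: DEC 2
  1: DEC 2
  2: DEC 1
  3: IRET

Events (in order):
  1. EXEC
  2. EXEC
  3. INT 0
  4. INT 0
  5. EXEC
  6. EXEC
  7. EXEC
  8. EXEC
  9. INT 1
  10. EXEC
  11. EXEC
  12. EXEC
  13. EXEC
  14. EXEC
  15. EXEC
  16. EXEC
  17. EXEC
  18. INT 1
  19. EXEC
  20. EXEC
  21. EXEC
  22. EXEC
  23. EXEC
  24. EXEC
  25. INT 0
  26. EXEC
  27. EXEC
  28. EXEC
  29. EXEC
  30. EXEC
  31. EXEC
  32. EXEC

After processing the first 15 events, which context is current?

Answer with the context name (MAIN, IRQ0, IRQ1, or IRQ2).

Answer: IRQ0

Derivation:
Event 1 (EXEC): [MAIN] PC=0: INC 1 -> ACC=1
Event 2 (EXEC): [MAIN] PC=1: DEC 4 -> ACC=-3
Event 3 (INT 0): INT 0 arrives: push (MAIN, PC=2), enter IRQ0 at PC=0 (depth now 1)
Event 4 (INT 0): INT 0 arrives: push (IRQ0, PC=0), enter IRQ0 at PC=0 (depth now 2)
Event 5 (EXEC): [IRQ0] PC=0: INC 2 -> ACC=-1
Event 6 (EXEC): [IRQ0] PC=1: INC 3 -> ACC=2
Event 7 (EXEC): [IRQ0] PC=2: INC 1 -> ACC=3
Event 8 (EXEC): [IRQ0] PC=3: IRET -> resume IRQ0 at PC=0 (depth now 1)
Event 9 (INT 1): INT 1 arrives: push (IRQ0, PC=0), enter IRQ1 at PC=0 (depth now 2)
Event 10 (EXEC): [IRQ1] PC=0: DEC 2 -> ACC=1
Event 11 (EXEC): [IRQ1] PC=1: DEC 2 -> ACC=-1
Event 12 (EXEC): [IRQ1] PC=2: DEC 1 -> ACC=-2
Event 13 (EXEC): [IRQ1] PC=3: IRET -> resume IRQ0 at PC=0 (depth now 1)
Event 14 (EXEC): [IRQ0] PC=0: INC 2 -> ACC=0
Event 15 (EXEC): [IRQ0] PC=1: INC 3 -> ACC=3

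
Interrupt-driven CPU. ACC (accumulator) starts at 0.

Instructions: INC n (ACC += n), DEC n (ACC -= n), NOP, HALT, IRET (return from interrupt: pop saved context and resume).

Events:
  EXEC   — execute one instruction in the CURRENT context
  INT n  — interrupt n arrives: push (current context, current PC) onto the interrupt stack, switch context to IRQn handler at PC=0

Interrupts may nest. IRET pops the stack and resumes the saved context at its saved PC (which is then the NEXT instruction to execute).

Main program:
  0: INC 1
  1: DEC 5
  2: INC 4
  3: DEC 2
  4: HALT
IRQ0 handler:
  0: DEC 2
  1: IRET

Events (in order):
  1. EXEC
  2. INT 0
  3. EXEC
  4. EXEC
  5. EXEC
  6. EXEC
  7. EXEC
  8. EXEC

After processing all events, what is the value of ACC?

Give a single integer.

Answer: -4

Derivation:
Event 1 (EXEC): [MAIN] PC=0: INC 1 -> ACC=1
Event 2 (INT 0): INT 0 arrives: push (MAIN, PC=1), enter IRQ0 at PC=0 (depth now 1)
Event 3 (EXEC): [IRQ0] PC=0: DEC 2 -> ACC=-1
Event 4 (EXEC): [IRQ0] PC=1: IRET -> resume MAIN at PC=1 (depth now 0)
Event 5 (EXEC): [MAIN] PC=1: DEC 5 -> ACC=-6
Event 6 (EXEC): [MAIN] PC=2: INC 4 -> ACC=-2
Event 7 (EXEC): [MAIN] PC=3: DEC 2 -> ACC=-4
Event 8 (EXEC): [MAIN] PC=4: HALT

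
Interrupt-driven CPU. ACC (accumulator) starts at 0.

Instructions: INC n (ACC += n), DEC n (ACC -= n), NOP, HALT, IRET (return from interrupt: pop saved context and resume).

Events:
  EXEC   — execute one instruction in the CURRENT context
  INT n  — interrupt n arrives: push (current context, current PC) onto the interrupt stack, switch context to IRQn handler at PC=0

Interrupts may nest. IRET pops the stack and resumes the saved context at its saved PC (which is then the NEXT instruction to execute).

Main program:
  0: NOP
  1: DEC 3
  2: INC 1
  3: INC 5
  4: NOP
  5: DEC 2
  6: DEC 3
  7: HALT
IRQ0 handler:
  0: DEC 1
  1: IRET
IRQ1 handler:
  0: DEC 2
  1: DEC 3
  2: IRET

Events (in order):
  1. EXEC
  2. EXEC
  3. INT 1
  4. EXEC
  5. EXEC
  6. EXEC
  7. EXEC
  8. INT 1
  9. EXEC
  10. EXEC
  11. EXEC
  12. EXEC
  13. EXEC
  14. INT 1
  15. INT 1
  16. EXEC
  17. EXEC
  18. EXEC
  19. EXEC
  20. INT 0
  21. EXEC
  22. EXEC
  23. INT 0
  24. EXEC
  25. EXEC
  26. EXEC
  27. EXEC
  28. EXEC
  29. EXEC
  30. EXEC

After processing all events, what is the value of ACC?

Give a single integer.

Answer: -24

Derivation:
Event 1 (EXEC): [MAIN] PC=0: NOP
Event 2 (EXEC): [MAIN] PC=1: DEC 3 -> ACC=-3
Event 3 (INT 1): INT 1 arrives: push (MAIN, PC=2), enter IRQ1 at PC=0 (depth now 1)
Event 4 (EXEC): [IRQ1] PC=0: DEC 2 -> ACC=-5
Event 5 (EXEC): [IRQ1] PC=1: DEC 3 -> ACC=-8
Event 6 (EXEC): [IRQ1] PC=2: IRET -> resume MAIN at PC=2 (depth now 0)
Event 7 (EXEC): [MAIN] PC=2: INC 1 -> ACC=-7
Event 8 (INT 1): INT 1 arrives: push (MAIN, PC=3), enter IRQ1 at PC=0 (depth now 1)
Event 9 (EXEC): [IRQ1] PC=0: DEC 2 -> ACC=-9
Event 10 (EXEC): [IRQ1] PC=1: DEC 3 -> ACC=-12
Event 11 (EXEC): [IRQ1] PC=2: IRET -> resume MAIN at PC=3 (depth now 0)
Event 12 (EXEC): [MAIN] PC=3: INC 5 -> ACC=-7
Event 13 (EXEC): [MAIN] PC=4: NOP
Event 14 (INT 1): INT 1 arrives: push (MAIN, PC=5), enter IRQ1 at PC=0 (depth now 1)
Event 15 (INT 1): INT 1 arrives: push (IRQ1, PC=0), enter IRQ1 at PC=0 (depth now 2)
Event 16 (EXEC): [IRQ1] PC=0: DEC 2 -> ACC=-9
Event 17 (EXEC): [IRQ1] PC=1: DEC 3 -> ACC=-12
Event 18 (EXEC): [IRQ1] PC=2: IRET -> resume IRQ1 at PC=0 (depth now 1)
Event 19 (EXEC): [IRQ1] PC=0: DEC 2 -> ACC=-14
Event 20 (INT 0): INT 0 arrives: push (IRQ1, PC=1), enter IRQ0 at PC=0 (depth now 2)
Event 21 (EXEC): [IRQ0] PC=0: DEC 1 -> ACC=-15
Event 22 (EXEC): [IRQ0] PC=1: IRET -> resume IRQ1 at PC=1 (depth now 1)
Event 23 (INT 0): INT 0 arrives: push (IRQ1, PC=1), enter IRQ0 at PC=0 (depth now 2)
Event 24 (EXEC): [IRQ0] PC=0: DEC 1 -> ACC=-16
Event 25 (EXEC): [IRQ0] PC=1: IRET -> resume IRQ1 at PC=1 (depth now 1)
Event 26 (EXEC): [IRQ1] PC=1: DEC 3 -> ACC=-19
Event 27 (EXEC): [IRQ1] PC=2: IRET -> resume MAIN at PC=5 (depth now 0)
Event 28 (EXEC): [MAIN] PC=5: DEC 2 -> ACC=-21
Event 29 (EXEC): [MAIN] PC=6: DEC 3 -> ACC=-24
Event 30 (EXEC): [MAIN] PC=7: HALT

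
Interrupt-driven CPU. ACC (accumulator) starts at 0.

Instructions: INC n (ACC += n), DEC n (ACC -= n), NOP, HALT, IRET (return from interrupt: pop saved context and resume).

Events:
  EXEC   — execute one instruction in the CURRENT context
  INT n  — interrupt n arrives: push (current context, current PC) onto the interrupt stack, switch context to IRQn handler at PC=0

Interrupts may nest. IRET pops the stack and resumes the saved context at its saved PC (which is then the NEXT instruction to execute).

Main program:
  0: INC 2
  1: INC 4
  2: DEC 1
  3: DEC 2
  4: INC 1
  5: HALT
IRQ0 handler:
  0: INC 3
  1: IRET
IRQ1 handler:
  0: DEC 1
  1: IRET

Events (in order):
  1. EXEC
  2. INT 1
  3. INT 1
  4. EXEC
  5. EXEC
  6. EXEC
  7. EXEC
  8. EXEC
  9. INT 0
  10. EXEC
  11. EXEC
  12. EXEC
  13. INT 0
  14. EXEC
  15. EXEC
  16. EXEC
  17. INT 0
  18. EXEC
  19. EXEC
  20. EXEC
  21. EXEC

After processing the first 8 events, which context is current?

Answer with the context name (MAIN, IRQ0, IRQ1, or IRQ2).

Answer: MAIN

Derivation:
Event 1 (EXEC): [MAIN] PC=0: INC 2 -> ACC=2
Event 2 (INT 1): INT 1 arrives: push (MAIN, PC=1), enter IRQ1 at PC=0 (depth now 1)
Event 3 (INT 1): INT 1 arrives: push (IRQ1, PC=0), enter IRQ1 at PC=0 (depth now 2)
Event 4 (EXEC): [IRQ1] PC=0: DEC 1 -> ACC=1
Event 5 (EXEC): [IRQ1] PC=1: IRET -> resume IRQ1 at PC=0 (depth now 1)
Event 6 (EXEC): [IRQ1] PC=0: DEC 1 -> ACC=0
Event 7 (EXEC): [IRQ1] PC=1: IRET -> resume MAIN at PC=1 (depth now 0)
Event 8 (EXEC): [MAIN] PC=1: INC 4 -> ACC=4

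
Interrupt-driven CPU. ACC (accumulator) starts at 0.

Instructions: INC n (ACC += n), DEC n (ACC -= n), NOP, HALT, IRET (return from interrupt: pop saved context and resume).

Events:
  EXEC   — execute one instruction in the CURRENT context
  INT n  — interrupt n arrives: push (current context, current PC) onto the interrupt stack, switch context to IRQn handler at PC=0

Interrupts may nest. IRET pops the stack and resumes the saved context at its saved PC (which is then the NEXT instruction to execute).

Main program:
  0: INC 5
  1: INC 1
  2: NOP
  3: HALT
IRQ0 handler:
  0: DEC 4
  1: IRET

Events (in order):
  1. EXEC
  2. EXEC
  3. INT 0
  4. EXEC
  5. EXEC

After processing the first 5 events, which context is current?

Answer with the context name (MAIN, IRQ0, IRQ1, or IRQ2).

Answer: MAIN

Derivation:
Event 1 (EXEC): [MAIN] PC=0: INC 5 -> ACC=5
Event 2 (EXEC): [MAIN] PC=1: INC 1 -> ACC=6
Event 3 (INT 0): INT 0 arrives: push (MAIN, PC=2), enter IRQ0 at PC=0 (depth now 1)
Event 4 (EXEC): [IRQ0] PC=0: DEC 4 -> ACC=2
Event 5 (EXEC): [IRQ0] PC=1: IRET -> resume MAIN at PC=2 (depth now 0)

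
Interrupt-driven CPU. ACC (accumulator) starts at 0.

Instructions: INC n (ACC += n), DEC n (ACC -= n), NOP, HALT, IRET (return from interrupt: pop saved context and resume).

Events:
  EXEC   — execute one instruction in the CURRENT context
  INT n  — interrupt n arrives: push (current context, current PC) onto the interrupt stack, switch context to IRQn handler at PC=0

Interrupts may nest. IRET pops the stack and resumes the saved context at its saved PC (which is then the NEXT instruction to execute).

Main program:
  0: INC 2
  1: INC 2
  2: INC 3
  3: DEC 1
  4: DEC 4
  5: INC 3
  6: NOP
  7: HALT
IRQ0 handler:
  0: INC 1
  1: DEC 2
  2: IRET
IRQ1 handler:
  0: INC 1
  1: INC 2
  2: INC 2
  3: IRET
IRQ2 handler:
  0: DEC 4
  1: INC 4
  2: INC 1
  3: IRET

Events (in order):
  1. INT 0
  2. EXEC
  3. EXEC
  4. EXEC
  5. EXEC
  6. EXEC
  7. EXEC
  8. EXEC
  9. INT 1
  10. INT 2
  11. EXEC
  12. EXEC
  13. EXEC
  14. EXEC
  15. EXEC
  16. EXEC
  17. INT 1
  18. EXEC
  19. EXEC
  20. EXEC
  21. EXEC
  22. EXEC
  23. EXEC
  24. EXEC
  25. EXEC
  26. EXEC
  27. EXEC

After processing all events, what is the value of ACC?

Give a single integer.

Answer: 15

Derivation:
Event 1 (INT 0): INT 0 arrives: push (MAIN, PC=0), enter IRQ0 at PC=0 (depth now 1)
Event 2 (EXEC): [IRQ0] PC=0: INC 1 -> ACC=1
Event 3 (EXEC): [IRQ0] PC=1: DEC 2 -> ACC=-1
Event 4 (EXEC): [IRQ0] PC=2: IRET -> resume MAIN at PC=0 (depth now 0)
Event 5 (EXEC): [MAIN] PC=0: INC 2 -> ACC=1
Event 6 (EXEC): [MAIN] PC=1: INC 2 -> ACC=3
Event 7 (EXEC): [MAIN] PC=2: INC 3 -> ACC=6
Event 8 (EXEC): [MAIN] PC=3: DEC 1 -> ACC=5
Event 9 (INT 1): INT 1 arrives: push (MAIN, PC=4), enter IRQ1 at PC=0 (depth now 1)
Event 10 (INT 2): INT 2 arrives: push (IRQ1, PC=0), enter IRQ2 at PC=0 (depth now 2)
Event 11 (EXEC): [IRQ2] PC=0: DEC 4 -> ACC=1
Event 12 (EXEC): [IRQ2] PC=1: INC 4 -> ACC=5
Event 13 (EXEC): [IRQ2] PC=2: INC 1 -> ACC=6
Event 14 (EXEC): [IRQ2] PC=3: IRET -> resume IRQ1 at PC=0 (depth now 1)
Event 15 (EXEC): [IRQ1] PC=0: INC 1 -> ACC=7
Event 16 (EXEC): [IRQ1] PC=1: INC 2 -> ACC=9
Event 17 (INT 1): INT 1 arrives: push (IRQ1, PC=2), enter IRQ1 at PC=0 (depth now 2)
Event 18 (EXEC): [IRQ1] PC=0: INC 1 -> ACC=10
Event 19 (EXEC): [IRQ1] PC=1: INC 2 -> ACC=12
Event 20 (EXEC): [IRQ1] PC=2: INC 2 -> ACC=14
Event 21 (EXEC): [IRQ1] PC=3: IRET -> resume IRQ1 at PC=2 (depth now 1)
Event 22 (EXEC): [IRQ1] PC=2: INC 2 -> ACC=16
Event 23 (EXEC): [IRQ1] PC=3: IRET -> resume MAIN at PC=4 (depth now 0)
Event 24 (EXEC): [MAIN] PC=4: DEC 4 -> ACC=12
Event 25 (EXEC): [MAIN] PC=5: INC 3 -> ACC=15
Event 26 (EXEC): [MAIN] PC=6: NOP
Event 27 (EXEC): [MAIN] PC=7: HALT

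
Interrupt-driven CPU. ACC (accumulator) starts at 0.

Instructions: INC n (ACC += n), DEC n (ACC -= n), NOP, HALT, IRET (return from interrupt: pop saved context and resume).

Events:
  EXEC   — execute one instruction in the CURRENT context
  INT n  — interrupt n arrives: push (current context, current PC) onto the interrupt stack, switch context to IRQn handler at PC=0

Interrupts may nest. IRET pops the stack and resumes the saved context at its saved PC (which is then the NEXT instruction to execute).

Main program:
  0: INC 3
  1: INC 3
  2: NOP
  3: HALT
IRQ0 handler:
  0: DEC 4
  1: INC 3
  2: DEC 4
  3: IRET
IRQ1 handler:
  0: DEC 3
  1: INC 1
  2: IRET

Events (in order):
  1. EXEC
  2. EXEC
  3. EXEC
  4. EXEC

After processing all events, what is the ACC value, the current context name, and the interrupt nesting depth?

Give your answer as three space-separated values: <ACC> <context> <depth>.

Event 1 (EXEC): [MAIN] PC=0: INC 3 -> ACC=3
Event 2 (EXEC): [MAIN] PC=1: INC 3 -> ACC=6
Event 3 (EXEC): [MAIN] PC=2: NOP
Event 4 (EXEC): [MAIN] PC=3: HALT

Answer: 6 MAIN 0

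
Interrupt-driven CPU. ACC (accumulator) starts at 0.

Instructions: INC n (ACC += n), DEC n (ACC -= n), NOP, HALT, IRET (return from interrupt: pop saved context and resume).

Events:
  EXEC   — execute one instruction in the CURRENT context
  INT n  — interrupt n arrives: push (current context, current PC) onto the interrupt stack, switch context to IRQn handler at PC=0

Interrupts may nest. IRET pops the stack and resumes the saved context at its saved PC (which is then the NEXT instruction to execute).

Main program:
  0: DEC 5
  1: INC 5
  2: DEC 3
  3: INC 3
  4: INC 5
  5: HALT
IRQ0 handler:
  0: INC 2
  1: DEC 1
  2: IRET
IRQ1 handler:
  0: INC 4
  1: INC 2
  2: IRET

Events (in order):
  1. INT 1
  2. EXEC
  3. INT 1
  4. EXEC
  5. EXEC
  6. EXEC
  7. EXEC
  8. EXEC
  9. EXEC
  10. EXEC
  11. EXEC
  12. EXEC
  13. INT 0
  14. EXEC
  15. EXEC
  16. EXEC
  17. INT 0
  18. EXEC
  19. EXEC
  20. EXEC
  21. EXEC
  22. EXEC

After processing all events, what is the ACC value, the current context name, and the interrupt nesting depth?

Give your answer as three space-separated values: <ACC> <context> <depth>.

Answer: 19 MAIN 0

Derivation:
Event 1 (INT 1): INT 1 arrives: push (MAIN, PC=0), enter IRQ1 at PC=0 (depth now 1)
Event 2 (EXEC): [IRQ1] PC=0: INC 4 -> ACC=4
Event 3 (INT 1): INT 1 arrives: push (IRQ1, PC=1), enter IRQ1 at PC=0 (depth now 2)
Event 4 (EXEC): [IRQ1] PC=0: INC 4 -> ACC=8
Event 5 (EXEC): [IRQ1] PC=1: INC 2 -> ACC=10
Event 6 (EXEC): [IRQ1] PC=2: IRET -> resume IRQ1 at PC=1 (depth now 1)
Event 7 (EXEC): [IRQ1] PC=1: INC 2 -> ACC=12
Event 8 (EXEC): [IRQ1] PC=2: IRET -> resume MAIN at PC=0 (depth now 0)
Event 9 (EXEC): [MAIN] PC=0: DEC 5 -> ACC=7
Event 10 (EXEC): [MAIN] PC=1: INC 5 -> ACC=12
Event 11 (EXEC): [MAIN] PC=2: DEC 3 -> ACC=9
Event 12 (EXEC): [MAIN] PC=3: INC 3 -> ACC=12
Event 13 (INT 0): INT 0 arrives: push (MAIN, PC=4), enter IRQ0 at PC=0 (depth now 1)
Event 14 (EXEC): [IRQ0] PC=0: INC 2 -> ACC=14
Event 15 (EXEC): [IRQ0] PC=1: DEC 1 -> ACC=13
Event 16 (EXEC): [IRQ0] PC=2: IRET -> resume MAIN at PC=4 (depth now 0)
Event 17 (INT 0): INT 0 arrives: push (MAIN, PC=4), enter IRQ0 at PC=0 (depth now 1)
Event 18 (EXEC): [IRQ0] PC=0: INC 2 -> ACC=15
Event 19 (EXEC): [IRQ0] PC=1: DEC 1 -> ACC=14
Event 20 (EXEC): [IRQ0] PC=2: IRET -> resume MAIN at PC=4 (depth now 0)
Event 21 (EXEC): [MAIN] PC=4: INC 5 -> ACC=19
Event 22 (EXEC): [MAIN] PC=5: HALT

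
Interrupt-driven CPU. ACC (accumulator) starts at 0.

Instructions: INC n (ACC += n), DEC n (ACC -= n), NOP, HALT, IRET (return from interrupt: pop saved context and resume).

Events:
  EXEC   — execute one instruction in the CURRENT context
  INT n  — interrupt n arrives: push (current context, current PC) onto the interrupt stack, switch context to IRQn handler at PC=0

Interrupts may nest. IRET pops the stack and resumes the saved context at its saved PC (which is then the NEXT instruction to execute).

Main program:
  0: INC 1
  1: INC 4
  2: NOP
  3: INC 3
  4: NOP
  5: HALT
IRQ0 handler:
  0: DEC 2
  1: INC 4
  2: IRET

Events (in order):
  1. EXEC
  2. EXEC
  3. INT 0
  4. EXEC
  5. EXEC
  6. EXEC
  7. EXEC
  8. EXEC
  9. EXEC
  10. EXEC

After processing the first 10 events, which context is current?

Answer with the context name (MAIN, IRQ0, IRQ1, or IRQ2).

Answer: MAIN

Derivation:
Event 1 (EXEC): [MAIN] PC=0: INC 1 -> ACC=1
Event 2 (EXEC): [MAIN] PC=1: INC 4 -> ACC=5
Event 3 (INT 0): INT 0 arrives: push (MAIN, PC=2), enter IRQ0 at PC=0 (depth now 1)
Event 4 (EXEC): [IRQ0] PC=0: DEC 2 -> ACC=3
Event 5 (EXEC): [IRQ0] PC=1: INC 4 -> ACC=7
Event 6 (EXEC): [IRQ0] PC=2: IRET -> resume MAIN at PC=2 (depth now 0)
Event 7 (EXEC): [MAIN] PC=2: NOP
Event 8 (EXEC): [MAIN] PC=3: INC 3 -> ACC=10
Event 9 (EXEC): [MAIN] PC=4: NOP
Event 10 (EXEC): [MAIN] PC=5: HALT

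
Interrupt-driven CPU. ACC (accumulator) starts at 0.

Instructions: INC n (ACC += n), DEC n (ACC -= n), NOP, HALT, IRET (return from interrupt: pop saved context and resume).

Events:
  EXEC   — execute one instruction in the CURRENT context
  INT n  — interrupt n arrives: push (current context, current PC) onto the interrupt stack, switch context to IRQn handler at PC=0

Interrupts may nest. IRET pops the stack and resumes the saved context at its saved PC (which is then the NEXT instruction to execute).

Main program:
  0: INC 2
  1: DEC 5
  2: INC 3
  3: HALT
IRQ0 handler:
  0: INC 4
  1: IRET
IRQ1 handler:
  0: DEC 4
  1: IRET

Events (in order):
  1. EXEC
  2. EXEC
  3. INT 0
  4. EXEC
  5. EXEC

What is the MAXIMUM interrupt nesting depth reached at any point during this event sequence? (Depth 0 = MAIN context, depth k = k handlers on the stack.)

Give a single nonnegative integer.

Event 1 (EXEC): [MAIN] PC=0: INC 2 -> ACC=2 [depth=0]
Event 2 (EXEC): [MAIN] PC=1: DEC 5 -> ACC=-3 [depth=0]
Event 3 (INT 0): INT 0 arrives: push (MAIN, PC=2), enter IRQ0 at PC=0 (depth now 1) [depth=1]
Event 4 (EXEC): [IRQ0] PC=0: INC 4 -> ACC=1 [depth=1]
Event 5 (EXEC): [IRQ0] PC=1: IRET -> resume MAIN at PC=2 (depth now 0) [depth=0]
Max depth observed: 1

Answer: 1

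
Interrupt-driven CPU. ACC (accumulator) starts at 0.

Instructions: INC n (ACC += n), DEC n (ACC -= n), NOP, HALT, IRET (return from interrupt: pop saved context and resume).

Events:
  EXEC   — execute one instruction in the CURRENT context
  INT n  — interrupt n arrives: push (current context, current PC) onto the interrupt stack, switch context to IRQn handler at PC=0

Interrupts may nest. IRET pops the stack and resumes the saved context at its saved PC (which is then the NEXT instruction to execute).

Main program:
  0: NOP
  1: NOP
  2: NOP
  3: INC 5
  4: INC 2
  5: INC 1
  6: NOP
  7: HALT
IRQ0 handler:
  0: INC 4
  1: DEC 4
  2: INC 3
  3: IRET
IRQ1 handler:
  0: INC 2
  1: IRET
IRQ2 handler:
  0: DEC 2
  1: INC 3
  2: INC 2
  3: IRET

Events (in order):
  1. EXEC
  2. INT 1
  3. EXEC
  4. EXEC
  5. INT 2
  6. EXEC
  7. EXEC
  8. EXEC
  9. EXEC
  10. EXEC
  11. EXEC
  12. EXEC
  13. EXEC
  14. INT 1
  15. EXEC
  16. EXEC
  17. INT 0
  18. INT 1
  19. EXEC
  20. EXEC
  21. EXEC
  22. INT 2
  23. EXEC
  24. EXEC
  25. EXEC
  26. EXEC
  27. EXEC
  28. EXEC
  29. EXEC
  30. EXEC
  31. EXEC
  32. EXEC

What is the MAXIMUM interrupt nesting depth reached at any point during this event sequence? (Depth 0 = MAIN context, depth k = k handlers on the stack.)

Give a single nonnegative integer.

Event 1 (EXEC): [MAIN] PC=0: NOP [depth=0]
Event 2 (INT 1): INT 1 arrives: push (MAIN, PC=1), enter IRQ1 at PC=0 (depth now 1) [depth=1]
Event 3 (EXEC): [IRQ1] PC=0: INC 2 -> ACC=2 [depth=1]
Event 4 (EXEC): [IRQ1] PC=1: IRET -> resume MAIN at PC=1 (depth now 0) [depth=0]
Event 5 (INT 2): INT 2 arrives: push (MAIN, PC=1), enter IRQ2 at PC=0 (depth now 1) [depth=1]
Event 6 (EXEC): [IRQ2] PC=0: DEC 2 -> ACC=0 [depth=1]
Event 7 (EXEC): [IRQ2] PC=1: INC 3 -> ACC=3 [depth=1]
Event 8 (EXEC): [IRQ2] PC=2: INC 2 -> ACC=5 [depth=1]
Event 9 (EXEC): [IRQ2] PC=3: IRET -> resume MAIN at PC=1 (depth now 0) [depth=0]
Event 10 (EXEC): [MAIN] PC=1: NOP [depth=0]
Event 11 (EXEC): [MAIN] PC=2: NOP [depth=0]
Event 12 (EXEC): [MAIN] PC=3: INC 5 -> ACC=10 [depth=0]
Event 13 (EXEC): [MAIN] PC=4: INC 2 -> ACC=12 [depth=0]
Event 14 (INT 1): INT 1 arrives: push (MAIN, PC=5), enter IRQ1 at PC=0 (depth now 1) [depth=1]
Event 15 (EXEC): [IRQ1] PC=0: INC 2 -> ACC=14 [depth=1]
Event 16 (EXEC): [IRQ1] PC=1: IRET -> resume MAIN at PC=5 (depth now 0) [depth=0]
Event 17 (INT 0): INT 0 arrives: push (MAIN, PC=5), enter IRQ0 at PC=0 (depth now 1) [depth=1]
Event 18 (INT 1): INT 1 arrives: push (IRQ0, PC=0), enter IRQ1 at PC=0 (depth now 2) [depth=2]
Event 19 (EXEC): [IRQ1] PC=0: INC 2 -> ACC=16 [depth=2]
Event 20 (EXEC): [IRQ1] PC=1: IRET -> resume IRQ0 at PC=0 (depth now 1) [depth=1]
Event 21 (EXEC): [IRQ0] PC=0: INC 4 -> ACC=20 [depth=1]
Event 22 (INT 2): INT 2 arrives: push (IRQ0, PC=1), enter IRQ2 at PC=0 (depth now 2) [depth=2]
Event 23 (EXEC): [IRQ2] PC=0: DEC 2 -> ACC=18 [depth=2]
Event 24 (EXEC): [IRQ2] PC=1: INC 3 -> ACC=21 [depth=2]
Event 25 (EXEC): [IRQ2] PC=2: INC 2 -> ACC=23 [depth=2]
Event 26 (EXEC): [IRQ2] PC=3: IRET -> resume IRQ0 at PC=1 (depth now 1) [depth=1]
Event 27 (EXEC): [IRQ0] PC=1: DEC 4 -> ACC=19 [depth=1]
Event 28 (EXEC): [IRQ0] PC=2: INC 3 -> ACC=22 [depth=1]
Event 29 (EXEC): [IRQ0] PC=3: IRET -> resume MAIN at PC=5 (depth now 0) [depth=0]
Event 30 (EXEC): [MAIN] PC=5: INC 1 -> ACC=23 [depth=0]
Event 31 (EXEC): [MAIN] PC=6: NOP [depth=0]
Event 32 (EXEC): [MAIN] PC=7: HALT [depth=0]
Max depth observed: 2

Answer: 2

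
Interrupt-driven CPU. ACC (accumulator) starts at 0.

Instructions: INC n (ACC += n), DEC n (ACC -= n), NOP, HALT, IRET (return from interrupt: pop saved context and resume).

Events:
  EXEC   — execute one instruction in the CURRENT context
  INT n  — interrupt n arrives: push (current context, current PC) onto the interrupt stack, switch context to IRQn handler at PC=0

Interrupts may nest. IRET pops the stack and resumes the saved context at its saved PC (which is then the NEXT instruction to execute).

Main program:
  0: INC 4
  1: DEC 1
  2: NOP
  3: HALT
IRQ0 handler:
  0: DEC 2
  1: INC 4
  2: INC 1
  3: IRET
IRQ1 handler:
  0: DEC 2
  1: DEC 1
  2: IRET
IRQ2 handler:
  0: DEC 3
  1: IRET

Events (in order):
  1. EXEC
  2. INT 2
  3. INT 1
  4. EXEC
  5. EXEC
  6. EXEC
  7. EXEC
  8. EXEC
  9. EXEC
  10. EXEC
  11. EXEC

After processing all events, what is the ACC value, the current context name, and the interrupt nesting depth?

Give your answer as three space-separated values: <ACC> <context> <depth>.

Answer: -3 MAIN 0

Derivation:
Event 1 (EXEC): [MAIN] PC=0: INC 4 -> ACC=4
Event 2 (INT 2): INT 2 arrives: push (MAIN, PC=1), enter IRQ2 at PC=0 (depth now 1)
Event 3 (INT 1): INT 1 arrives: push (IRQ2, PC=0), enter IRQ1 at PC=0 (depth now 2)
Event 4 (EXEC): [IRQ1] PC=0: DEC 2 -> ACC=2
Event 5 (EXEC): [IRQ1] PC=1: DEC 1 -> ACC=1
Event 6 (EXEC): [IRQ1] PC=2: IRET -> resume IRQ2 at PC=0 (depth now 1)
Event 7 (EXEC): [IRQ2] PC=0: DEC 3 -> ACC=-2
Event 8 (EXEC): [IRQ2] PC=1: IRET -> resume MAIN at PC=1 (depth now 0)
Event 9 (EXEC): [MAIN] PC=1: DEC 1 -> ACC=-3
Event 10 (EXEC): [MAIN] PC=2: NOP
Event 11 (EXEC): [MAIN] PC=3: HALT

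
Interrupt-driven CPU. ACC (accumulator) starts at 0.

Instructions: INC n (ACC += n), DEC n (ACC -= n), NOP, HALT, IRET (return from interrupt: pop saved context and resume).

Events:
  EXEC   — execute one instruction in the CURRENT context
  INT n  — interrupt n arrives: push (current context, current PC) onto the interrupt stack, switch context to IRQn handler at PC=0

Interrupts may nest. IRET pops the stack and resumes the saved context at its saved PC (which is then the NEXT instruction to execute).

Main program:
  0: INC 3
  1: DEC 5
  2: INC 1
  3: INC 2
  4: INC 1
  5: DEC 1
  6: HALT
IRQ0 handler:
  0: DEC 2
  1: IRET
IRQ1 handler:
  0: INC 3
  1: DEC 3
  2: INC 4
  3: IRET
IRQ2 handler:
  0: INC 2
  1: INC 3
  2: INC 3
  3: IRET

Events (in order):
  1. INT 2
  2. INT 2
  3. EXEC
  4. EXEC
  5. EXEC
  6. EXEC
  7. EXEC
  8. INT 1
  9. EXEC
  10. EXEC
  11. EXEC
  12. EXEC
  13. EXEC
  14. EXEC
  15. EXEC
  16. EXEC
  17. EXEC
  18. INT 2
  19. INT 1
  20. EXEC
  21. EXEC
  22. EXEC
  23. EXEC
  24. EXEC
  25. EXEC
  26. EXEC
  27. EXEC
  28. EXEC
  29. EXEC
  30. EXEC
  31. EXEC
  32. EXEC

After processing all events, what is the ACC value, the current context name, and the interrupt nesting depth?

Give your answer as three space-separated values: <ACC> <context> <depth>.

Answer: 33 MAIN 0

Derivation:
Event 1 (INT 2): INT 2 arrives: push (MAIN, PC=0), enter IRQ2 at PC=0 (depth now 1)
Event 2 (INT 2): INT 2 arrives: push (IRQ2, PC=0), enter IRQ2 at PC=0 (depth now 2)
Event 3 (EXEC): [IRQ2] PC=0: INC 2 -> ACC=2
Event 4 (EXEC): [IRQ2] PC=1: INC 3 -> ACC=5
Event 5 (EXEC): [IRQ2] PC=2: INC 3 -> ACC=8
Event 6 (EXEC): [IRQ2] PC=3: IRET -> resume IRQ2 at PC=0 (depth now 1)
Event 7 (EXEC): [IRQ2] PC=0: INC 2 -> ACC=10
Event 8 (INT 1): INT 1 arrives: push (IRQ2, PC=1), enter IRQ1 at PC=0 (depth now 2)
Event 9 (EXEC): [IRQ1] PC=0: INC 3 -> ACC=13
Event 10 (EXEC): [IRQ1] PC=1: DEC 3 -> ACC=10
Event 11 (EXEC): [IRQ1] PC=2: INC 4 -> ACC=14
Event 12 (EXEC): [IRQ1] PC=3: IRET -> resume IRQ2 at PC=1 (depth now 1)
Event 13 (EXEC): [IRQ2] PC=1: INC 3 -> ACC=17
Event 14 (EXEC): [IRQ2] PC=2: INC 3 -> ACC=20
Event 15 (EXEC): [IRQ2] PC=3: IRET -> resume MAIN at PC=0 (depth now 0)
Event 16 (EXEC): [MAIN] PC=0: INC 3 -> ACC=23
Event 17 (EXEC): [MAIN] PC=1: DEC 5 -> ACC=18
Event 18 (INT 2): INT 2 arrives: push (MAIN, PC=2), enter IRQ2 at PC=0 (depth now 1)
Event 19 (INT 1): INT 1 arrives: push (IRQ2, PC=0), enter IRQ1 at PC=0 (depth now 2)
Event 20 (EXEC): [IRQ1] PC=0: INC 3 -> ACC=21
Event 21 (EXEC): [IRQ1] PC=1: DEC 3 -> ACC=18
Event 22 (EXEC): [IRQ1] PC=2: INC 4 -> ACC=22
Event 23 (EXEC): [IRQ1] PC=3: IRET -> resume IRQ2 at PC=0 (depth now 1)
Event 24 (EXEC): [IRQ2] PC=0: INC 2 -> ACC=24
Event 25 (EXEC): [IRQ2] PC=1: INC 3 -> ACC=27
Event 26 (EXEC): [IRQ2] PC=2: INC 3 -> ACC=30
Event 27 (EXEC): [IRQ2] PC=3: IRET -> resume MAIN at PC=2 (depth now 0)
Event 28 (EXEC): [MAIN] PC=2: INC 1 -> ACC=31
Event 29 (EXEC): [MAIN] PC=3: INC 2 -> ACC=33
Event 30 (EXEC): [MAIN] PC=4: INC 1 -> ACC=34
Event 31 (EXEC): [MAIN] PC=5: DEC 1 -> ACC=33
Event 32 (EXEC): [MAIN] PC=6: HALT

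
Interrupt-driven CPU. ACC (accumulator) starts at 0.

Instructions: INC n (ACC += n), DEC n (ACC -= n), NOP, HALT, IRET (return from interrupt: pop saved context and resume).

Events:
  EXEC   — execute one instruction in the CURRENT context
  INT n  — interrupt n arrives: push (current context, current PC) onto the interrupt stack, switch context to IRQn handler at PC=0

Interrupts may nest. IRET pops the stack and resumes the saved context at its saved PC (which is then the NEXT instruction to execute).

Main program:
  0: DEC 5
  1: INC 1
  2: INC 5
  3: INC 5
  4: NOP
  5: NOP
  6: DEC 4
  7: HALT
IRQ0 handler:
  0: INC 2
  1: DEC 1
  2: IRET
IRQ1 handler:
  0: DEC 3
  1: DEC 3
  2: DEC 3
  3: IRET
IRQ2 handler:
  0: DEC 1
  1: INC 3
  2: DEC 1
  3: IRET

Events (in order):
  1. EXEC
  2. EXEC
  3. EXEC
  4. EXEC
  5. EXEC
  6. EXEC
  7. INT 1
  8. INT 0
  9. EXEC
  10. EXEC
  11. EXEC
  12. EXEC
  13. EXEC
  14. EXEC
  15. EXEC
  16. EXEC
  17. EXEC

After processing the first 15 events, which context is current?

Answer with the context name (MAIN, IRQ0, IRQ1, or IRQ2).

Event 1 (EXEC): [MAIN] PC=0: DEC 5 -> ACC=-5
Event 2 (EXEC): [MAIN] PC=1: INC 1 -> ACC=-4
Event 3 (EXEC): [MAIN] PC=2: INC 5 -> ACC=1
Event 4 (EXEC): [MAIN] PC=3: INC 5 -> ACC=6
Event 5 (EXEC): [MAIN] PC=4: NOP
Event 6 (EXEC): [MAIN] PC=5: NOP
Event 7 (INT 1): INT 1 arrives: push (MAIN, PC=6), enter IRQ1 at PC=0 (depth now 1)
Event 8 (INT 0): INT 0 arrives: push (IRQ1, PC=0), enter IRQ0 at PC=0 (depth now 2)
Event 9 (EXEC): [IRQ0] PC=0: INC 2 -> ACC=8
Event 10 (EXEC): [IRQ0] PC=1: DEC 1 -> ACC=7
Event 11 (EXEC): [IRQ0] PC=2: IRET -> resume IRQ1 at PC=0 (depth now 1)
Event 12 (EXEC): [IRQ1] PC=0: DEC 3 -> ACC=4
Event 13 (EXEC): [IRQ1] PC=1: DEC 3 -> ACC=1
Event 14 (EXEC): [IRQ1] PC=2: DEC 3 -> ACC=-2
Event 15 (EXEC): [IRQ1] PC=3: IRET -> resume MAIN at PC=6 (depth now 0)

Answer: MAIN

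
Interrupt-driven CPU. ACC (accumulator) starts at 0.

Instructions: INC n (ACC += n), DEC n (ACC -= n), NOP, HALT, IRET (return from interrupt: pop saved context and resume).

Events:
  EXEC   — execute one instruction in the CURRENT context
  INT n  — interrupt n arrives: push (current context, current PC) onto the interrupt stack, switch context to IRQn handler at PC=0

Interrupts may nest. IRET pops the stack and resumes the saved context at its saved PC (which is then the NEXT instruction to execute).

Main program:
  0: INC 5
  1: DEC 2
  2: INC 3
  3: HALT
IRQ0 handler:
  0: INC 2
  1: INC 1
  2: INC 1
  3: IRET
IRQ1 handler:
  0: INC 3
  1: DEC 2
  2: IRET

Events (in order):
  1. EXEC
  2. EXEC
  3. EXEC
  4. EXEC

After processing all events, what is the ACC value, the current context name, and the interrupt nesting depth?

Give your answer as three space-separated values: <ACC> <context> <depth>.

Answer: 6 MAIN 0

Derivation:
Event 1 (EXEC): [MAIN] PC=0: INC 5 -> ACC=5
Event 2 (EXEC): [MAIN] PC=1: DEC 2 -> ACC=3
Event 3 (EXEC): [MAIN] PC=2: INC 3 -> ACC=6
Event 4 (EXEC): [MAIN] PC=3: HALT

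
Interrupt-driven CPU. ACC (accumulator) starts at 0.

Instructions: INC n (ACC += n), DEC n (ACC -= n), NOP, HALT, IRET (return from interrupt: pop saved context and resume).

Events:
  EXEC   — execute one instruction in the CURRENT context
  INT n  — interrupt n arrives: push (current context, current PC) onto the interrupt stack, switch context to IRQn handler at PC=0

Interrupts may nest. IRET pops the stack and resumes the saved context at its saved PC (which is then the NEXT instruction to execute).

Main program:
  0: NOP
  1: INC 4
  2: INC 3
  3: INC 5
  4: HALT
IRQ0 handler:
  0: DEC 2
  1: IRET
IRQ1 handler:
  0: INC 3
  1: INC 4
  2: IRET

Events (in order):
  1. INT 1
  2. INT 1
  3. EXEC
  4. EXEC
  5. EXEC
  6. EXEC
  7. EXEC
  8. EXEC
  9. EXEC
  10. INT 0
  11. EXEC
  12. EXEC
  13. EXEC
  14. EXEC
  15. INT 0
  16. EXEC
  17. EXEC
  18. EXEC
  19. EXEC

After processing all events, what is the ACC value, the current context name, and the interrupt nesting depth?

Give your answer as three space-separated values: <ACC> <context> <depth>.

Event 1 (INT 1): INT 1 arrives: push (MAIN, PC=0), enter IRQ1 at PC=0 (depth now 1)
Event 2 (INT 1): INT 1 arrives: push (IRQ1, PC=0), enter IRQ1 at PC=0 (depth now 2)
Event 3 (EXEC): [IRQ1] PC=0: INC 3 -> ACC=3
Event 4 (EXEC): [IRQ1] PC=1: INC 4 -> ACC=7
Event 5 (EXEC): [IRQ1] PC=2: IRET -> resume IRQ1 at PC=0 (depth now 1)
Event 6 (EXEC): [IRQ1] PC=0: INC 3 -> ACC=10
Event 7 (EXEC): [IRQ1] PC=1: INC 4 -> ACC=14
Event 8 (EXEC): [IRQ1] PC=2: IRET -> resume MAIN at PC=0 (depth now 0)
Event 9 (EXEC): [MAIN] PC=0: NOP
Event 10 (INT 0): INT 0 arrives: push (MAIN, PC=1), enter IRQ0 at PC=0 (depth now 1)
Event 11 (EXEC): [IRQ0] PC=0: DEC 2 -> ACC=12
Event 12 (EXEC): [IRQ0] PC=1: IRET -> resume MAIN at PC=1 (depth now 0)
Event 13 (EXEC): [MAIN] PC=1: INC 4 -> ACC=16
Event 14 (EXEC): [MAIN] PC=2: INC 3 -> ACC=19
Event 15 (INT 0): INT 0 arrives: push (MAIN, PC=3), enter IRQ0 at PC=0 (depth now 1)
Event 16 (EXEC): [IRQ0] PC=0: DEC 2 -> ACC=17
Event 17 (EXEC): [IRQ0] PC=1: IRET -> resume MAIN at PC=3 (depth now 0)
Event 18 (EXEC): [MAIN] PC=3: INC 5 -> ACC=22
Event 19 (EXEC): [MAIN] PC=4: HALT

Answer: 22 MAIN 0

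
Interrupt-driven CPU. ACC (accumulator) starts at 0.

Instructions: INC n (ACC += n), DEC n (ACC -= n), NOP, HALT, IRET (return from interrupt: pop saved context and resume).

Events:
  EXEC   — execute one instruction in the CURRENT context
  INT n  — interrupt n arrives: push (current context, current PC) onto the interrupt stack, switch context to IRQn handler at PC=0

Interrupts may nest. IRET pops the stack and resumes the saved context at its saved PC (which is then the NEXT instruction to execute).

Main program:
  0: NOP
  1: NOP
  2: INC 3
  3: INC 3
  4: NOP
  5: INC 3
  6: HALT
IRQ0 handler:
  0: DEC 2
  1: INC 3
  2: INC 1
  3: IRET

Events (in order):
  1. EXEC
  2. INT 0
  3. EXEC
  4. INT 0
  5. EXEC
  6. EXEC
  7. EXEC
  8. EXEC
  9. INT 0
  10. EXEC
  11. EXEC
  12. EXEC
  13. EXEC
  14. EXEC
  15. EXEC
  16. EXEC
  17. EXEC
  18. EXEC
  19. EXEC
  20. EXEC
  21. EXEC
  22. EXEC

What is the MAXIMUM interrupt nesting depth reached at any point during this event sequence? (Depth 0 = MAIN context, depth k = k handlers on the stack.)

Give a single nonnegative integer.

Event 1 (EXEC): [MAIN] PC=0: NOP [depth=0]
Event 2 (INT 0): INT 0 arrives: push (MAIN, PC=1), enter IRQ0 at PC=0 (depth now 1) [depth=1]
Event 3 (EXEC): [IRQ0] PC=0: DEC 2 -> ACC=-2 [depth=1]
Event 4 (INT 0): INT 0 arrives: push (IRQ0, PC=1), enter IRQ0 at PC=0 (depth now 2) [depth=2]
Event 5 (EXEC): [IRQ0] PC=0: DEC 2 -> ACC=-4 [depth=2]
Event 6 (EXEC): [IRQ0] PC=1: INC 3 -> ACC=-1 [depth=2]
Event 7 (EXEC): [IRQ0] PC=2: INC 1 -> ACC=0 [depth=2]
Event 8 (EXEC): [IRQ0] PC=3: IRET -> resume IRQ0 at PC=1 (depth now 1) [depth=1]
Event 9 (INT 0): INT 0 arrives: push (IRQ0, PC=1), enter IRQ0 at PC=0 (depth now 2) [depth=2]
Event 10 (EXEC): [IRQ0] PC=0: DEC 2 -> ACC=-2 [depth=2]
Event 11 (EXEC): [IRQ0] PC=1: INC 3 -> ACC=1 [depth=2]
Event 12 (EXEC): [IRQ0] PC=2: INC 1 -> ACC=2 [depth=2]
Event 13 (EXEC): [IRQ0] PC=3: IRET -> resume IRQ0 at PC=1 (depth now 1) [depth=1]
Event 14 (EXEC): [IRQ0] PC=1: INC 3 -> ACC=5 [depth=1]
Event 15 (EXEC): [IRQ0] PC=2: INC 1 -> ACC=6 [depth=1]
Event 16 (EXEC): [IRQ0] PC=3: IRET -> resume MAIN at PC=1 (depth now 0) [depth=0]
Event 17 (EXEC): [MAIN] PC=1: NOP [depth=0]
Event 18 (EXEC): [MAIN] PC=2: INC 3 -> ACC=9 [depth=0]
Event 19 (EXEC): [MAIN] PC=3: INC 3 -> ACC=12 [depth=0]
Event 20 (EXEC): [MAIN] PC=4: NOP [depth=0]
Event 21 (EXEC): [MAIN] PC=5: INC 3 -> ACC=15 [depth=0]
Event 22 (EXEC): [MAIN] PC=6: HALT [depth=0]
Max depth observed: 2

Answer: 2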